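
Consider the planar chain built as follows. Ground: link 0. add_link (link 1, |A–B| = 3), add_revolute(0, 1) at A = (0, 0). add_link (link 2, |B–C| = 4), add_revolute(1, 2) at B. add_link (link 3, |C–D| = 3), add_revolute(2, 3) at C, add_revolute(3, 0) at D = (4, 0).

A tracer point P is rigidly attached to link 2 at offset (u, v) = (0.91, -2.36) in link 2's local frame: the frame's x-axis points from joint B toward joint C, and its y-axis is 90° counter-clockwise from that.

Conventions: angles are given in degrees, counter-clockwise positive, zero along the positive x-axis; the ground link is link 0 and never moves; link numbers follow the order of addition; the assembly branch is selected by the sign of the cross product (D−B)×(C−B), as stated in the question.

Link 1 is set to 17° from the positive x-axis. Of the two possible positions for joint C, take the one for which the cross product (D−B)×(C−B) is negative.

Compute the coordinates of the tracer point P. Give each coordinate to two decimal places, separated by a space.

A=(0,0), D=(4.00,0)
B = A + 3.00·(cos17°, sin17°) = (2.8689, 0.8771)
|BD| = 1.4313
circle(B,4.00) ∩ circle(D,3.00): a=3.1610, h=2.4512
  candidates: C₊=(6.8689,0.8771) cross=3.508; C₋=(3.8647,-2.9969) cross=-3.508
  branch - wants cross < 0 → take C=(3.8647,-2.9969) (cross=-3.508)
ex = (C−B)/|BC| = (0.2490,-0.9685); ey = (0.9685,0.2490)
P = B + 0.91·ex + -2.36·ey = (0.8098,-0.5918)

0.81 -0.59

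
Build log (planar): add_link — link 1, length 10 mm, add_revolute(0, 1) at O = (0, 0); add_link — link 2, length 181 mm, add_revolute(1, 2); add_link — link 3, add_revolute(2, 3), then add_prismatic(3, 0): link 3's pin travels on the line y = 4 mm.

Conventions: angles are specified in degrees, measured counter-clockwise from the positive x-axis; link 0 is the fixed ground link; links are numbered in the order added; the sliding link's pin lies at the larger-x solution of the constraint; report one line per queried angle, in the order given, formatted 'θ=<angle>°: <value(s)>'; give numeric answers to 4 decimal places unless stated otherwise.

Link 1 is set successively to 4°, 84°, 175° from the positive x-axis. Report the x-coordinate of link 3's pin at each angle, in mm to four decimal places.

geometry: r = 10 mm, L = 181 mm, e = 4 mm
θ=4°: crank pin P = (r cos θ, r sin θ) = (9.975641, 0.697565)
θ=4°: h = r sin θ − e = 0.697565 − 4 = -3.302435
θ=4°: x = r cos θ + √(L² − h²) = 9.975641 + 180.969870 = 190.945511
θ=84°: crank pin P = (r cos θ, r sin θ) = (1.045285, 9.945219)
θ=84°: h = r sin θ − e = 9.945219 − 4 = 5.945219
θ=84°: x = r cos θ + √(L² − h²) = 1.045285 + 180.902334 = 181.947618
θ=175°: crank pin P = (r cos θ, r sin θ) = (-9.961947, 0.871557)
θ=175°: h = r sin θ − e = 0.871557 − 4 = -3.128443
θ=175°: x = r cos θ + √(L² − h²) = -9.961947 + 180.972962 = 171.011015

θ=4°: 190.9455
θ=84°: 181.9476
θ=175°: 171.0110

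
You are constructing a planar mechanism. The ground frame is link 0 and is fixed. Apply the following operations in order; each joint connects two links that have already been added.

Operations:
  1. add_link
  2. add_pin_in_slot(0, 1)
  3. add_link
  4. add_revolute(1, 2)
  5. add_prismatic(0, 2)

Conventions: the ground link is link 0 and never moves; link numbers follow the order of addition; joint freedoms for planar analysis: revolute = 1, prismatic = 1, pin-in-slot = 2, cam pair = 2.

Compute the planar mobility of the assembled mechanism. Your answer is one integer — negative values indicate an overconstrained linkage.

link 0 = ground. State L|J1|J2 = 1|0|0
+link1  2|0|0
PS(0,1) f=2→J2  2|0|1
+link2  3|0|1
R(1,2) f=1→J1  3|1|1
P(0,2) f=1→J1  3|2|1
M = 3(3−1)−2·2−1 = 6−4−1 = 1

M = 1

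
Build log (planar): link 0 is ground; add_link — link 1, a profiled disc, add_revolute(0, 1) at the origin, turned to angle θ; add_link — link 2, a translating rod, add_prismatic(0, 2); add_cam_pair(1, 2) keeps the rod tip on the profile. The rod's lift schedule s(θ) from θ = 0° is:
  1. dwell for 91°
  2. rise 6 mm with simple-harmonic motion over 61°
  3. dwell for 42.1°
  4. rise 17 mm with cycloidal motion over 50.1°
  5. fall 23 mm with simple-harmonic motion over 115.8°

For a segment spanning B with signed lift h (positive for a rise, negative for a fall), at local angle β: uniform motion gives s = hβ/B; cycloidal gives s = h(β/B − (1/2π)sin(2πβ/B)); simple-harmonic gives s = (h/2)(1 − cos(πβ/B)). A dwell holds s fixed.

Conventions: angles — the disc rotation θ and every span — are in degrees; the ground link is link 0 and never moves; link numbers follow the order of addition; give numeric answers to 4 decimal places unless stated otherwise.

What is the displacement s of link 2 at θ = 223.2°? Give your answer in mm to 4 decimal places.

seg 1 [0°–91°] dwell: s stays 0.0000
seg 2 [91°–152°] simple-harmonic, h=6: full span → s += 6 → s = 6.0000
seg 3 [152°–194.1°] dwell: s stays 6.0000
seg 4 [194.1°–244.2°] cycloidal, h=17: θ=223.2° here. β=29.1, B=50.1. 17·(0.5808 − sin(2π·0.5808)/(2π)) = 11.1902 → s = 17.1902

17.1902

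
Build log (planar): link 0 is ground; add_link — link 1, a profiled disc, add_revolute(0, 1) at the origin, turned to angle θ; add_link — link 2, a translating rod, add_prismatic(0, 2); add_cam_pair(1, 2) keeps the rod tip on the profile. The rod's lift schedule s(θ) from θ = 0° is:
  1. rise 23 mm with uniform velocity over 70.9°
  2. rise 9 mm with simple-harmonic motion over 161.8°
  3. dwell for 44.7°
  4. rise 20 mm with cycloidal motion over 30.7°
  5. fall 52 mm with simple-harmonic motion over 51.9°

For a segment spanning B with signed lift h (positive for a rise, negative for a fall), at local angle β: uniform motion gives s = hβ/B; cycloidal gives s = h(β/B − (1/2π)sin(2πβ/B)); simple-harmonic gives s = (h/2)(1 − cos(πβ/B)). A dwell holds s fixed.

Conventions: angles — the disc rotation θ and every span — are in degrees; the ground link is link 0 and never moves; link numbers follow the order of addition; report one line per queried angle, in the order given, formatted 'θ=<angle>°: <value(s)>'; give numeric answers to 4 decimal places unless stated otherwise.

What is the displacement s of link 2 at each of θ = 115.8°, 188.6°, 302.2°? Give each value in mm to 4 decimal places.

seg 1 [0°–70.9°] uniform, h=23: full span → s += 23 → s = 23.0000
seg 2 [70.9°–232.7°] simple-harmonic, h=9: θ=115.8° here. β=44.9, B=161.8. 9/2·(1 − cos(π·0.2775)) = 1.6045 → s = 24.6045
seg 2 [70.9°–232.7°] simple-harmonic, h=9: θ=188.6° here. β=117.7, B=161.8. 9/2·(1 − cos(π·0.7274)) = 7.4487 → s = 30.4487
seg 2 [70.9°–232.7°] simple-harmonic, h=9: full span → s += 9 → s = 32.0000
seg 3 [232.7°–277.4°] dwell: s stays 32.0000
seg 4 [277.4°–308.1°] cycloidal, h=20: θ=302.2° here. β=24.8, B=30.7. 20·(0.8078 − sin(2π·0.8078)/(2π)) = 19.1317 → s = 51.1317

θ=115.8°: 24.6045
θ=188.6°: 30.4487
θ=302.2°: 51.1317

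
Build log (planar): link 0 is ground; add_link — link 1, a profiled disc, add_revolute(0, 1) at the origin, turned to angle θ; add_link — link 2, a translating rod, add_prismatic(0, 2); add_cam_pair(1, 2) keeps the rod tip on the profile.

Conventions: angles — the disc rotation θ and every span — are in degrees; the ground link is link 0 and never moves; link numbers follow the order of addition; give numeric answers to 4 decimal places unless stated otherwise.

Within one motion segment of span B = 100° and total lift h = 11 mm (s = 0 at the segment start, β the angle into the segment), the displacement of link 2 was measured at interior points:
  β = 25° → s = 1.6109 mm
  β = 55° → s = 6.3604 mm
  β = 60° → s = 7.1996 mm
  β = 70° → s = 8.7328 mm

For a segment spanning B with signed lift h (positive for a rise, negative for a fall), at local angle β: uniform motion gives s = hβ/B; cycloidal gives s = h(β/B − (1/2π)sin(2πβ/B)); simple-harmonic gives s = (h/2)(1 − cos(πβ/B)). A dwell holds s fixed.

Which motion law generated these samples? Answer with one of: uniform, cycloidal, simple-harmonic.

candidates at β/B = r: uniform s = h·r (linear in β); cycloidal s = h·(r − sin(2πr)/(2π)); simple-harmonic s = (h/2)(1 − cos(πr))
β=25°: printed 1.6109 | uniform 2.7500, cycloidal 0.9993, simple-harmonic 1.6109
β=55°: printed 6.3604 | uniform 6.0500, cycloidal 6.5910, simple-harmonic 6.3604
β=60°: printed 7.1996 | uniform 6.6000, cycloidal 7.6290, simple-harmonic 7.1996
β=70°: printed 8.7328 | uniform 7.7000, cycloidal 9.3650, simple-harmonic 8.7328
only one law matches every sample → simple-harmonic

simple-harmonic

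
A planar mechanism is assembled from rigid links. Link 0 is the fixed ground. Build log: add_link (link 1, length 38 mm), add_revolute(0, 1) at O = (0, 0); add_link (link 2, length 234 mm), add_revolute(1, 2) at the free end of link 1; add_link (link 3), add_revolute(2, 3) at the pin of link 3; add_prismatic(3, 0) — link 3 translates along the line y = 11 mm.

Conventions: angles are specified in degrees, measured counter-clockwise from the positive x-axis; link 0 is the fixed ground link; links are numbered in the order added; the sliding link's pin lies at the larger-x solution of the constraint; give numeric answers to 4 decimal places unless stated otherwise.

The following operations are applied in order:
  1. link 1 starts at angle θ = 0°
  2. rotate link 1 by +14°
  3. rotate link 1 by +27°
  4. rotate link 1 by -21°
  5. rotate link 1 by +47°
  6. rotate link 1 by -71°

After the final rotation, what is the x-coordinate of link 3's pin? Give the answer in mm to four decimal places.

geometry: r = 38 mm, L = 234 mm, e = 11 mm; θ starts at 0°
rotate link 1 by +14°: θ ← 0° +14° = 14°
rotate link 1 by +27°: θ ← 14° +27° = 41°
rotate link 1 by -21°: θ ← 41° -21° = 20°
rotate link 1 by +47°: θ ← 20° +47° = 67°
rotate link 1 by -71°: θ ← 67° -71° = -4°
crank pin P = (r cos θ, r sin θ) = (37.907434, -2.650746)
h = r sin θ − e = -2.650746 − 11 = -13.650746
x = r cos θ + √(L² − h²) = 37.907434 + 233.601492 = 271.508926

271.5089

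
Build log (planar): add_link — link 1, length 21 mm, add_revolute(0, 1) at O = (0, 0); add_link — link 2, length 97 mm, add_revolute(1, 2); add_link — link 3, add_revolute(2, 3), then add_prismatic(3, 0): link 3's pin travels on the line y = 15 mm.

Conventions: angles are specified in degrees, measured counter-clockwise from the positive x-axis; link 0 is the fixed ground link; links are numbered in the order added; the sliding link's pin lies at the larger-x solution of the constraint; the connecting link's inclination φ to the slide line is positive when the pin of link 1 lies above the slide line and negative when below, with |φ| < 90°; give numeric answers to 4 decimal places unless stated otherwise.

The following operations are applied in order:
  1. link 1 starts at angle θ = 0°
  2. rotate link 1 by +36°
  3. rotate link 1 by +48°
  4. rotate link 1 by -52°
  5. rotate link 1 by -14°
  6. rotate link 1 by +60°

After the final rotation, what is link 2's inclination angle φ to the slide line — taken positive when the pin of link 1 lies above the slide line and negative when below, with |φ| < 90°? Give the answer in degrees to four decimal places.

geometry: r = 21 mm, L = 97 mm, e = 15 mm; θ starts at 0°
rotate link 1 by +36°: θ ← 0° +36° = 36°
rotate link 1 by +48°: θ ← 36° +48° = 84°
rotate link 1 by -52°: θ ← 84° -52° = 32°
rotate link 1 by -14°: θ ← 32° -14° = 18°
rotate link 1 by +60°: θ ← 18° +60° = 78°
h = r sin θ − e = 20.541100 − 15 = 5.541100
sin φ = h / L = 5.541100 / 97 = 0.05712474
φ = arcsin(0.05712474) = 3.274789°

3.2748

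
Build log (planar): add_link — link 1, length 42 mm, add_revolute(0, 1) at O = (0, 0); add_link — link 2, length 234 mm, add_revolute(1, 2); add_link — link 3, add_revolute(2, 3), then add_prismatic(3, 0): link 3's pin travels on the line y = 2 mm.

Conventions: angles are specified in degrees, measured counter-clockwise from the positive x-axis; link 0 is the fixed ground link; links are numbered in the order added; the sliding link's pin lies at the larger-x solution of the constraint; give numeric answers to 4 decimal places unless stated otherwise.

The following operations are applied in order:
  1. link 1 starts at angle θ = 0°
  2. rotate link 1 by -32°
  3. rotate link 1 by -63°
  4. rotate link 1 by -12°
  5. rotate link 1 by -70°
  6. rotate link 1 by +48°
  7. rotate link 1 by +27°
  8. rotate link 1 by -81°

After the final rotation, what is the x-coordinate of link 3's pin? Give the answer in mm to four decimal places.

geometry: r = 42 mm, L = 234 mm, e = 2 mm; θ starts at 0°
rotate link 1 by -32°: θ ← 0° -32° = -32°
rotate link 1 by -63°: θ ← -32° -63° = -95°
rotate link 1 by -12°: θ ← -95° -12° = -107°
rotate link 1 by -70°: θ ← -107° -70° = -177°
rotate link 1 by +48°: θ ← -177° +48° = -129°
rotate link 1 by +27°: θ ← -129° +27° = -102°
rotate link 1 by -81°: θ ← -102° -81° = -183°
crank pin P = (r cos θ, r sin θ) = (-41.942440, 2.198110)
h = r sin θ − e = 2.198110 − 2 = 0.198110
x = r cos θ + √(L² − h²) = -41.942440 + 233.999916 = 192.057476

192.0575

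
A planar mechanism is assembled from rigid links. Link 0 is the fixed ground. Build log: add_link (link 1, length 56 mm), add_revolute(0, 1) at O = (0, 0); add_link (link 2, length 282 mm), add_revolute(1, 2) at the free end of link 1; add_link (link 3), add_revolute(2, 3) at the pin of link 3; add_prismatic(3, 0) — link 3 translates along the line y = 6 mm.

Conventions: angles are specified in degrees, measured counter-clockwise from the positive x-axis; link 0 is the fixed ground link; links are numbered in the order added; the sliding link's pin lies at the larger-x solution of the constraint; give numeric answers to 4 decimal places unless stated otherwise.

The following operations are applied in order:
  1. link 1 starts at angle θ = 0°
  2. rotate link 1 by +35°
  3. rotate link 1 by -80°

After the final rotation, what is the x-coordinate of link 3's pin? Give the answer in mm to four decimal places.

geometry: r = 56 mm, L = 282 mm, e = 6 mm; θ starts at 0°
rotate link 1 by +35°: θ ← 0° +35° = 35°
rotate link 1 by -80°: θ ← 35° -80° = -45°
crank pin P = (r cos θ, r sin θ) = (39.597980, -39.597980)
h = r sin θ − e = -39.597980 − 6 = -45.597980
x = r cos θ + √(L² − h²) = 39.597980 + 278.289102 = 317.887082

317.8871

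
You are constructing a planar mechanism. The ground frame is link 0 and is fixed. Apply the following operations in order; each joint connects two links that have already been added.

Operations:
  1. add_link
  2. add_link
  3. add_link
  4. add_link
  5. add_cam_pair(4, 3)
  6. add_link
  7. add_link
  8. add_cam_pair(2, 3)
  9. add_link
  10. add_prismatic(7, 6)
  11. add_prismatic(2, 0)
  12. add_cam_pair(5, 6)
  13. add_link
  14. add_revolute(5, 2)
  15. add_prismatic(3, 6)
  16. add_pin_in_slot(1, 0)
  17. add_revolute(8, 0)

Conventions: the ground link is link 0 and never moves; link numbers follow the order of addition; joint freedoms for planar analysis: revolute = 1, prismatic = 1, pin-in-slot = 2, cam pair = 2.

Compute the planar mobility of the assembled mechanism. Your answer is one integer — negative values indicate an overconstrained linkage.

L=1 J1=0 J2=0
add link → L=2 J1=0 J2=0
add link → L=3 J1=0 J2=0
add link → L=4 J1=0 J2=0
add link → L=5 J1=0 J2=0
C@4,3 dof=2 J2 → L=5 J1=0 J2=1
add link → L=6 J1=0 J2=1
add link → L=7 J1=0 J2=1
C@2,3 dof=2 J2 → L=7 J1=0 J2=2
add link → L=8 J1=0 J2=2
P@7,6 dof=1 J1 → L=8 J1=1 J2=2
P@2,0 dof=1 J1 → L=8 J1=2 J2=2
C@5,6 dof=2 J2 → L=8 J1=2 J2=3
add link → L=9 J1=2 J2=3
R@5,2 dof=1 J1 → L=9 J1=3 J2=3
P@3,6 dof=1 J1 → L=9 J1=4 J2=3
PS@1,0 dof=2 J2 → L=9 J1=4 J2=4
R@8,0 dof=1 J1 → L=9 J1=5 J2=4
M=3(L−1)−2J1−J2=3·8−2·5−4=10

M = 10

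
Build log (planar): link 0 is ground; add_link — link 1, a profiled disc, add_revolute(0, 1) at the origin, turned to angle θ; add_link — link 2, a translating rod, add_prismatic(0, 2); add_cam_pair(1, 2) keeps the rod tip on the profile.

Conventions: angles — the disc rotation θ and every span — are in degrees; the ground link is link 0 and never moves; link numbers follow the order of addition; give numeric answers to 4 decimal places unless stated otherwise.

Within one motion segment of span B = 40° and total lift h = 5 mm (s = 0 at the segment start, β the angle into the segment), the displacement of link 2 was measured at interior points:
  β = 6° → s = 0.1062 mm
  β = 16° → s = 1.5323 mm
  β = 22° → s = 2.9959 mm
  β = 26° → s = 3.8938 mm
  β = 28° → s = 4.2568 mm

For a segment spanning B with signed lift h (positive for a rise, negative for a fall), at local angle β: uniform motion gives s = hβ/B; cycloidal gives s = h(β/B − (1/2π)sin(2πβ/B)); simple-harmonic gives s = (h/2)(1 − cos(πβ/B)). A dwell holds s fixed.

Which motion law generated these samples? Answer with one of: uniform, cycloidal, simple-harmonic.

candidates at β/B = r: uniform s = h·r (linear in β); cycloidal s = h·(r − sin(2πr)/(2π)); simple-harmonic s = (h/2)(1 − cos(πr))
β=6°: printed 0.1062 | uniform 0.7500, cycloidal 0.1062, simple-harmonic 0.2725
β=16°: printed 1.5323 | uniform 2.0000, cycloidal 1.5323, simple-harmonic 1.7275
β=22°: printed 2.9959 | uniform 2.7500, cycloidal 2.9959, simple-harmonic 2.8911
β=26°: printed 3.8938 | uniform 3.2500, cycloidal 3.8938, simple-harmonic 3.6350
β=28°: printed 4.2568 | uniform 3.5000, cycloidal 4.2568, simple-harmonic 3.9695
only one law matches every sample → cycloidal

cycloidal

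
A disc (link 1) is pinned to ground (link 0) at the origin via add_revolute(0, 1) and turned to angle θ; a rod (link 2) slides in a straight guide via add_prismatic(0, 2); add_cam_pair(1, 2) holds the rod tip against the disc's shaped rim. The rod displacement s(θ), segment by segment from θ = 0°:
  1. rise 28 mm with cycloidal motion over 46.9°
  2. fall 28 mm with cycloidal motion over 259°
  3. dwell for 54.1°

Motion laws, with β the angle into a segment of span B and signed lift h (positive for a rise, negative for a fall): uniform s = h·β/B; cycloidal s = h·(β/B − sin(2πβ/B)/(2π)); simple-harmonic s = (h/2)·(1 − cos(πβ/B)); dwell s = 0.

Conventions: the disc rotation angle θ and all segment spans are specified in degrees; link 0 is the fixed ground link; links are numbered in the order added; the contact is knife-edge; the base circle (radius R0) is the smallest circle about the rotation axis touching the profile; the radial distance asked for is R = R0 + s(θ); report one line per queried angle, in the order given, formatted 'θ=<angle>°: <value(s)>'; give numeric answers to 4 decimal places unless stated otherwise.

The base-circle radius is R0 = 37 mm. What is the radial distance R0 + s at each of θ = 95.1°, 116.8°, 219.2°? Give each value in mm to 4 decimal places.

segment 1 (0° to 46.9°, cycloidal, h = 28) is passed completely: s = 0.0000 + (28) = 28.0000
θ = 95.1° falls in segment 2 (46.9° to 305.9°, cycloidal, h = -28): β = 95.1 − 46.9 = 48.2°, B = 259°; Δs = -28·(0.1861 − sin(2π·0.1861)/(2π)) = -1.1088; s = 28.0000 − 1.1088 = 26.8912
θ = 116.8° falls in segment 2 (46.9° to 305.9°, cycloidal, h = -28): β = 116.8 − 46.9 = 69.9°, B = 259°; Δs = -28·(0.2699 − sin(2π·0.2699)/(2π)) = -3.1352; s = 28.0000 − 3.1352 = 24.8648
θ = 219.2° falls in segment 2 (46.9° to 305.9°, cycloidal, h = -28): β = 219.2 − 46.9 = 172.3°, B = 259°; Δs = -28·(0.6653 − sin(2π·0.6653)/(2π)) = -22.4664; s = 28.0000 − 22.4664 = 5.5336
θ=95.1°: R = R0 + s = 37 + 26.8912 = 63.8912
θ=116.8°: R = R0 + s = 37 + 24.8648 = 61.8648
θ=219.2°: R = R0 + s = 37 + 5.5336 = 42.5336

θ=95.1°: 63.8912
θ=116.8°: 61.8648
θ=219.2°: 42.5336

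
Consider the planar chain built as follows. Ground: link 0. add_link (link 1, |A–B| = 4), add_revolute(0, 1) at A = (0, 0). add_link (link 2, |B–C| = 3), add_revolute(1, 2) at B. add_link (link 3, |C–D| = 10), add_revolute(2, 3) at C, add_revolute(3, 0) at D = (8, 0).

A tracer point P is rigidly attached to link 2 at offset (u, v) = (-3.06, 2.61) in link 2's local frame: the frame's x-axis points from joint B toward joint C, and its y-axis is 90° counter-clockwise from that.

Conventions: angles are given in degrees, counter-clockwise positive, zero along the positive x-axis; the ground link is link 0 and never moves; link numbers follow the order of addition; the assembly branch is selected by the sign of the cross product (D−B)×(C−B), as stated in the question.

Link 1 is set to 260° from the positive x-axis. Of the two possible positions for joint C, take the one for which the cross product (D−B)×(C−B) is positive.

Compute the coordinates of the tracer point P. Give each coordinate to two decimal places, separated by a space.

A=(0,0), D=(8.00,0)
B = A + 4.00·(cos260°, sin260°) = (-0.6946, -3.9392)
|BD| = 9.5453
circle(B,3.00) ∩ circle(D,10.00): a=0.0059, h=3.0000
  candidates: C₊=(-1.9272,-1.2042) cross=28.636; C₋=(0.5489,-6.6694) cross=-28.636
  branch + wants cross > 0 → take C=(-1.9272,-1.2042) (cross=28.636)
ex = (C−B)/|BC| = (-0.4109,0.9117); ey = (-0.9117,-0.4109)
P = B + -3.06·ex + 2.61·ey = (-1.8168,-7.8014)

-1.82 -7.80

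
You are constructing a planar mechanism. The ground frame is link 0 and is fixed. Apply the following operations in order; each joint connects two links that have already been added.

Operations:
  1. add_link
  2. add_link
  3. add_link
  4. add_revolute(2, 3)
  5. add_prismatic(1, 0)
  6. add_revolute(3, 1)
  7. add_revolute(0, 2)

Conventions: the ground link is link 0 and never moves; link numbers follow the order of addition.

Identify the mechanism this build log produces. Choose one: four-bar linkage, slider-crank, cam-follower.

links: 4 (incl. ground); joints: 3 revolute, 1 prismatic, 0 higher (cam) pair, forming one closed loop
4 links, 3 revolutes + 1 prismatic in one loop → slider-crank

slider-crank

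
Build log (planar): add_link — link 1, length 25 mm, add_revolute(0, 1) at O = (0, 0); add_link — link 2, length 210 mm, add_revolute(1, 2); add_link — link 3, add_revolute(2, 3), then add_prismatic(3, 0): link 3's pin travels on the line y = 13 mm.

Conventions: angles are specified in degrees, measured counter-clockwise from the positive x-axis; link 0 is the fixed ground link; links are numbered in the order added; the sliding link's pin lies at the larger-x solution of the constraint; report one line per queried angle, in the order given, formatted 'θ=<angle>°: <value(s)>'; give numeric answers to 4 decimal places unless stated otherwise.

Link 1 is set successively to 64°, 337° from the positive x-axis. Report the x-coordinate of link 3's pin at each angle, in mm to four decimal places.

geometry: r = 25 mm, L = 210 mm, e = 13 mm
θ=64°: crank pin P = (r cos θ, r sin θ) = (10.959279, 22.469851)
θ=64°: h = r sin θ − e = 22.469851 − 13 = 9.469851
θ=64°: x = r cos θ + √(L² − h²) = 10.959279 + 209.786372 = 220.745651
θ=337°: crank pin P = (r cos θ, r sin θ) = (23.012621, -9.768278)
θ=337°: h = r sin θ − e = -9.768278 − 13 = -22.768278
θ=337°: x = r cos θ + √(L² − h²) = 23.012621 + 208.762079 = 231.774700

θ=64°: 220.7457
θ=337°: 231.7747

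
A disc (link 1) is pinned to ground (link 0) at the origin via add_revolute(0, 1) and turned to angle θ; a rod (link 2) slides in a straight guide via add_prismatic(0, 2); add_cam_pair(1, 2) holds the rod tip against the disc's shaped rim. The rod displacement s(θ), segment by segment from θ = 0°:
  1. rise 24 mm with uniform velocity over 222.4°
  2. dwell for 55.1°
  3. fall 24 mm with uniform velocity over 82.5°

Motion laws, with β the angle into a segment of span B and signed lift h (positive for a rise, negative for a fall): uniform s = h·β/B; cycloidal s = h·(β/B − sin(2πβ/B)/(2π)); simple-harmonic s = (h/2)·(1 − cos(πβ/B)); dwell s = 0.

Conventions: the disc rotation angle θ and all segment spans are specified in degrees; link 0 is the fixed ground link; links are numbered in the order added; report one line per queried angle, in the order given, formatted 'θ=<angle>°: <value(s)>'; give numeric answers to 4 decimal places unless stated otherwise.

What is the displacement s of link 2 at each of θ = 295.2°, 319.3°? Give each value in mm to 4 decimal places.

segment 1 (0° to 222.4°, uniform, h = 24) is passed completely: s = 0.0000 + (24) = 24.0000
segment 2 (222.4° to 277.5°, dwell): s unchanged at 24.0000
θ = 295.2° falls in segment 3 (277.5° to 360°, uniform, h = -24): β = 295.2 − 277.5 = 17.7°, B = 82.5°; Δs = -24·17.7/82.5 = -5.1491; s = 24.0000 − 5.1491 = 18.8509
θ = 319.3° falls in segment 3 (277.5° to 360°, uniform, h = -24): β = 319.3 − 277.5 = 41.8°, B = 82.5°; Δs = -24·41.8/82.5 = -12.1600; s = 24.0000 − 12.1600 = 11.8400

θ=295.2°: 18.8509
θ=319.3°: 11.8400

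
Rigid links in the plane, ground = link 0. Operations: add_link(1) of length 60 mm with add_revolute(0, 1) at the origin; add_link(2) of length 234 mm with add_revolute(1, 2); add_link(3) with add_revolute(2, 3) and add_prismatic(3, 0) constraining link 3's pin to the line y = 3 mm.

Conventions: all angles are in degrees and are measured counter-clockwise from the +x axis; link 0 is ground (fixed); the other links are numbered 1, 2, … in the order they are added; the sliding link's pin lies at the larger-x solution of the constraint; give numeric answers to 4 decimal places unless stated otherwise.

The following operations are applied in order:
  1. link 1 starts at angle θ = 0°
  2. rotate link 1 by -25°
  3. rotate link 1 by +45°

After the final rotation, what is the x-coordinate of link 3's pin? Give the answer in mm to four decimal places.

geometry: r = 60 mm, L = 234 mm, e = 3 mm; θ starts at 0°
rotate link 1 by -25°: θ ← 0° -25° = -25°
rotate link 1 by +45°: θ ← -25° +45° = 20°
crank pin P = (r cos θ, r sin θ) = (56.381557, 20.521209)
h = r sin θ − e = 20.521209 − 3 = 17.521209
x = r cos θ + √(L² − h²) = 56.381557 + 233.343111 = 289.724668

289.7247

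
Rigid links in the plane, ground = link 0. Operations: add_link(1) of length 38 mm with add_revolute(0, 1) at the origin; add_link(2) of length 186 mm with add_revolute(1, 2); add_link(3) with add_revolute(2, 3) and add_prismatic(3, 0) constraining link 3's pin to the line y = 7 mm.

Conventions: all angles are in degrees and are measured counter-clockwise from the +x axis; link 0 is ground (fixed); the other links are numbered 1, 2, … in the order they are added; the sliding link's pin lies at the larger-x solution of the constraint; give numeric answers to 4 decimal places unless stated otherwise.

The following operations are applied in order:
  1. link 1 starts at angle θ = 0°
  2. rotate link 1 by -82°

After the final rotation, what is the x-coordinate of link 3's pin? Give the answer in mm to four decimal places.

geometry: r = 38 mm, L = 186 mm, e = 7 mm; θ starts at 0°
rotate link 1 by -82°: θ ← 0° -82° = -82°
crank pin P = (r cos θ, r sin θ) = (5.288578, -37.630187)
h = r sin θ − e = -37.630187 − 7 = -44.630187
x = r cos θ + √(L² − h²) = 5.288578 + 180.566183 = 185.854761

185.8548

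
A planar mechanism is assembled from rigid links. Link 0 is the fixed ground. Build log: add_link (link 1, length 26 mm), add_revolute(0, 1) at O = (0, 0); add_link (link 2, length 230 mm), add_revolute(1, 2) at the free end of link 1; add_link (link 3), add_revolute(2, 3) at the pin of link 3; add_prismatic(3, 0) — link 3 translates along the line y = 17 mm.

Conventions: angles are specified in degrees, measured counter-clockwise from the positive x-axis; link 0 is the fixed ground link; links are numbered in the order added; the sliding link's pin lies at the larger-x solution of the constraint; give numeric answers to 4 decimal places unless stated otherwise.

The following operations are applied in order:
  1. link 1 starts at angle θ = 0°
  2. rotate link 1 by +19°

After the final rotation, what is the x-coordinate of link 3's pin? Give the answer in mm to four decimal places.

geometry: r = 26 mm, L = 230 mm, e = 17 mm; θ starts at 0°
rotate link 1 by +19°: θ ← 0° +19° = 19°
crank pin P = (r cos θ, r sin θ) = (24.583483, 8.464772)
h = r sin θ − e = 8.464772 − 17 = -8.535228
x = r cos θ + √(L² − h²) = 24.583483 + 229.841576 = 254.425059

254.4251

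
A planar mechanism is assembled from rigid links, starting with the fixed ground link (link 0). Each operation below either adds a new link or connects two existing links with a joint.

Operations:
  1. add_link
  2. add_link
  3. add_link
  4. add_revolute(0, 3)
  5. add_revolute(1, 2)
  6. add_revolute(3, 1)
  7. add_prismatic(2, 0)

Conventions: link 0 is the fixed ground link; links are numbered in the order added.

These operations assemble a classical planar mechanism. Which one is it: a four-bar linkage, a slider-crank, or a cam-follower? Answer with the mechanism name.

links: 4 (incl. ground); joints: 3 revolute, 1 prismatic, 0 higher (cam) pair, forming one closed loop
4 links, 3 revolutes + 1 prismatic in one loop → slider-crank

slider-crank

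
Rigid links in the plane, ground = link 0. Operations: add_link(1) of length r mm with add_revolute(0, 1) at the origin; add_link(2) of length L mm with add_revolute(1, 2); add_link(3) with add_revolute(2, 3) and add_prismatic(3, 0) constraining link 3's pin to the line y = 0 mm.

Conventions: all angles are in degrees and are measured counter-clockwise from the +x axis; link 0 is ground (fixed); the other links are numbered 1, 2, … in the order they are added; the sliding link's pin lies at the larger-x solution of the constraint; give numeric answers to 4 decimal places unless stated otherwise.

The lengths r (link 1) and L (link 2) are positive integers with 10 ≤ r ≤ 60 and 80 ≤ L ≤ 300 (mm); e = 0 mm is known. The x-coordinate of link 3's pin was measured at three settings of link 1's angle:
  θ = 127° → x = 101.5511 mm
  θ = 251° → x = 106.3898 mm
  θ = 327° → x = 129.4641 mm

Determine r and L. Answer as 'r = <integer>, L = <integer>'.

constraint per measurement: (x − r cos θ)² + (r sin θ − e)² = L²
subtracting the θ₁ and θ₂ equations cancels the r² and L² terms:
r = (x₁² − x₂²) / (2[(x₁cos θ₁ + e sin θ₁) − (x₂cos θ₂ + e sin θ₂)]) = 19.0001 → r = 19
L² = (x₁ − r cos θ₁)² + (r sin θ₁ − e)² = 12995.9951 → L = 114.0000 → L = 114
check at θ₃=327°: x = 129.4641 (printed 129.4641) ✓

r = 19, L = 114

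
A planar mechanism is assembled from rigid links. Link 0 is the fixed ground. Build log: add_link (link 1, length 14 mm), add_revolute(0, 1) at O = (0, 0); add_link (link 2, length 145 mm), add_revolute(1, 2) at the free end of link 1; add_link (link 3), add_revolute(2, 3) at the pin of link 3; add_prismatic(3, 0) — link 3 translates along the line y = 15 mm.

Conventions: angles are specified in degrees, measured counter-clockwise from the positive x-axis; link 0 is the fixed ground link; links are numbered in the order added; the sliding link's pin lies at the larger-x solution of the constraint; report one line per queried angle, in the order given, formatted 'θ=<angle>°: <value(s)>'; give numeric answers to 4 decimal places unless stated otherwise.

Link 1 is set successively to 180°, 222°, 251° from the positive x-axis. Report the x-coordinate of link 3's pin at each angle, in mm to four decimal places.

geometry: r = 14 mm, L = 145 mm, e = 15 mm
θ=180°: crank pin P = (r cos θ, r sin θ) = (-14.000000, 0.000000)
θ=180°: h = r sin θ − e = 0.000000 − 15 = -15.000000
θ=180°: x = r cos θ + √(L² − h²) = -14.000000 + 144.222051 = 130.222051
θ=222°: crank pin P = (r cos θ, r sin θ) = (-10.404028, -9.367828)
θ=222°: h = r sin θ − e = -9.367828 − 15 = -24.367828
θ=222°: x = r cos θ + √(L² − h²) = -10.404028 + 142.937780 = 132.533752
θ=251°: crank pin P = (r cos θ, r sin θ) = (-4.557954, -13.237260)
θ=251°: h = r sin θ − e = -13.237260 − 15 = -28.237260
θ=251°: x = r cos θ + √(L² − h²) = -4.557954 + 142.223968 = 137.666014

θ=180°: 130.2221
θ=222°: 132.5338
θ=251°: 137.6660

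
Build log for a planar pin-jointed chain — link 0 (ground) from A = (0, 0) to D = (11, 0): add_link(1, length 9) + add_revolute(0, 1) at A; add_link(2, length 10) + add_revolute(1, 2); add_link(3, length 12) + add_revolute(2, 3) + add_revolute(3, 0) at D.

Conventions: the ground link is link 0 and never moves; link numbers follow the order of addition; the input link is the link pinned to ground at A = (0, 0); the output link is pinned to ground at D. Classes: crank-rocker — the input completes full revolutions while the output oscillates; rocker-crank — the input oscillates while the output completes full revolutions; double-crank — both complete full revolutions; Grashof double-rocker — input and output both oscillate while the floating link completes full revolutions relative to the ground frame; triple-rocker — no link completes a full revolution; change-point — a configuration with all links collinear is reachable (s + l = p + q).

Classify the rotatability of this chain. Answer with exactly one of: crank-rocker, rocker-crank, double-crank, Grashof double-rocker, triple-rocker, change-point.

lengths: ground=11, input=9, coupler=10, output=12
sorted: s=9 (shortest), l=12 (longest), p+q=21
s + l = 21 vs p + q = 21
s + l = p + q → change-point (collinear configuration reachable)

change-point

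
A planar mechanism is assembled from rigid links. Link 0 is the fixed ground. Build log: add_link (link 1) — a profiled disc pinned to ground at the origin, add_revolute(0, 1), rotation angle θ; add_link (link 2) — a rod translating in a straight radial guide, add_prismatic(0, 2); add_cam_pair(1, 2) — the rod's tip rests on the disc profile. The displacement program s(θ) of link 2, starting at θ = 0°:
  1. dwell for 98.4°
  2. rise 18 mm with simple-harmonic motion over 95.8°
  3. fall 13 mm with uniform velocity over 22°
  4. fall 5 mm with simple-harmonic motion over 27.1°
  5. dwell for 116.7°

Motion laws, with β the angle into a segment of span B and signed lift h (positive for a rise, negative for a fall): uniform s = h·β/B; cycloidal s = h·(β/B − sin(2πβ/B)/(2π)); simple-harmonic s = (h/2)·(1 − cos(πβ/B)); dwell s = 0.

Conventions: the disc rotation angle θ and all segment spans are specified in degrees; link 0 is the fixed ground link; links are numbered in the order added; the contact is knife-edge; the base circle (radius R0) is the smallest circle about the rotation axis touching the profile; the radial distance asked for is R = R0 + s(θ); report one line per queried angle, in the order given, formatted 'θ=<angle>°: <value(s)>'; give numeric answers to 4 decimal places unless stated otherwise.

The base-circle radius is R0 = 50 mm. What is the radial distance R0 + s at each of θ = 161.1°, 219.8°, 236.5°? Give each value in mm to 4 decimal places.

seg 1 [0°–98.4°] dwell: s stays 0.0000
seg 2 [98.4°–194.2°] simple-harmonic, h=18: θ=161.1° here. β=62.7, B=95.8. 18/2·(1 − cos(π·0.6545)) = 13.1986 → s = 13.1986
seg 2 [98.4°–194.2°] simple-harmonic, h=18: full span → s += 18 → s = 18.0000
seg 3 [194.2°–216.2°] uniform, h=-13: full span → s += -13 → s = 5.0000
seg 4 [216.2°–243.3°] simple-harmonic, h=-5: θ=219.8° here. β=3.6, B=27.1. -5/2·(1 − cos(π·0.1328)) = -0.2146 → s = 4.7854
seg 4 [216.2°–243.3°] simple-harmonic, h=-5: θ=236.5° here. β=20.3, B=27.1. -5/2·(1 − cos(π·0.7491)) = -4.2626 → s = 0.7374
θ=161.1°: R = R0 + s = 50 + 13.1986 = 63.1986
θ=219.8°: R = R0 + s = 50 + 4.7854 = 54.7854
θ=236.5°: R = R0 + s = 50 + 0.7374 = 50.7374

θ=161.1°: 63.1986
θ=219.8°: 54.7854
θ=236.5°: 50.7374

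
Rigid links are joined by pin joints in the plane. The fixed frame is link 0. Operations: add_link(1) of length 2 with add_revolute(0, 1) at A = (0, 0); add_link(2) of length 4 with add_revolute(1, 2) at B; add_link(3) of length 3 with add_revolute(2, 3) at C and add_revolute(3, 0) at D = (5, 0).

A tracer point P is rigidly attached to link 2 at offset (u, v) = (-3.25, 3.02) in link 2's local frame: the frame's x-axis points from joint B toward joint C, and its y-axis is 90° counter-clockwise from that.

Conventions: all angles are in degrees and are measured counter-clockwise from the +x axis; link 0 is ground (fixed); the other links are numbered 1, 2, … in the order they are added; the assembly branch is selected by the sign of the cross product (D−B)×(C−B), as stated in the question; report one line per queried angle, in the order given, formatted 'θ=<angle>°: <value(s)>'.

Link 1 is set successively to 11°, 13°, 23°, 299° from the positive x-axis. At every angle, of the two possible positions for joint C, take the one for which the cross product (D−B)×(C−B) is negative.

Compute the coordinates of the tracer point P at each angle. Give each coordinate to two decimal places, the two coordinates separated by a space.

A=(0,0), D=(5.00,0)
θ=11°: B = A + 2.00·(cos11°, sin11°) = (1.9633, 0.3816)
θ=11°: |BD| = 3.0606
θ=11°: circle(B,4.00) ∩ circle(D,3.00): a=2.6739, h=2.9750
θ=11°:   candidates: C₊=(4.9872,3.0000) cross=9.105; C₋=(4.2453,-2.9035) cross=-9.105
θ=11°:   branch - wants cross < 0 → take C=(4.2453,-2.9035) (cross=-9.105)
θ=11°: ex = (C−B)/|BC| = (0.5705,-0.8213); ey = (0.8213,0.5705)
θ=11°: P = B + -3.25·ex + 3.02·ey = (2.5894,4.7738)
θ=13°: B = A + 2.00·(cos13°, sin13°) = (1.9487, 0.4499)
θ=13°: |BD| = 3.0843
θ=13°: circle(B,4.00) ∩ circle(D,3.00): a=2.6769, h=2.9722
θ=13°:   candidates: C₊=(5.0306,2.9998) cross=9.167; C₋=(4.1635,-2.8810) cross=-9.167
θ=13°:   branch - wants cross < 0 → take C=(4.1635,-2.8810) (cross=-9.167)
θ=13°: ex = (C−B)/|BC| = (0.5537,-0.8327); ey = (0.8327,0.5537)
θ=13°: P = B + -3.25·ex + 3.02·ey = (2.6641,4.8284)
θ=23°: B = A + 2.00·(cos23°, sin23°) = (1.8410, 0.7815)
θ=23°: |BD| = 3.2542
θ=23°: circle(B,4.00) ∩ circle(D,3.00): a=2.7026, h=2.9489
θ=23°:   candidates: C₊=(5.1727,2.9950) cross=9.596; C₋=(3.7564,-2.7301) cross=-9.596
θ=23°:   branch - wants cross < 0 → take C=(3.7564,-2.7301) (cross=-9.596)
θ=23°: ex = (C−B)/|BC| = (0.4789,-0.8779); ey = (0.8779,0.4789)
θ=23°: P = B + -3.25·ex + 3.02·ey = (2.9360,5.0808)
θ=299°: B = A + 2.00·(cos299°, sin299°) = (0.9696, -1.7492)
θ=299°: |BD| = 4.3936
θ=299°: circle(B,4.00) ∩ circle(D,3.00): a=2.9934, h=2.6532
θ=299°:   candidates: C₊=(2.6592,1.8764) cross=11.657; C₋=(4.7719,-2.9913) cross=-11.657
θ=299°:   branch - wants cross < 0 → take C=(4.7719,-2.9913) (cross=-11.657)
θ=299°: ex = (C−B)/|BC| = (0.9506,-0.3105); ey = (0.3105,0.9506)
θ=299°: P = B + -3.25·ex + 3.02·ey = (-1.1820,2.1307)

θ=11°: 2.59 4.77
θ=13°: 2.66 4.83
θ=23°: 2.94 5.08
θ=299°: -1.18 2.13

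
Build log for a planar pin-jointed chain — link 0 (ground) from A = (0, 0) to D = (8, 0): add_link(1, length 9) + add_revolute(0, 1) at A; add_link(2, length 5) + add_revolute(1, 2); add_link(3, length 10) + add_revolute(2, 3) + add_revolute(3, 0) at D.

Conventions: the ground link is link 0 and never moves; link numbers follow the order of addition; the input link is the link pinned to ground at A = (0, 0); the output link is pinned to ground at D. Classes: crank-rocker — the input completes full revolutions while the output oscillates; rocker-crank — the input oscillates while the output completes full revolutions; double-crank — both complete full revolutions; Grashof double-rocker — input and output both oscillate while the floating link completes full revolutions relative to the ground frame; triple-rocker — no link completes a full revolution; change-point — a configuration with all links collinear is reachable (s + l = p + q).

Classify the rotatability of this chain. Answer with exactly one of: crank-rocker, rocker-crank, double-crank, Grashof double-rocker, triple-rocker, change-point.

lengths: ground=8, input=9, coupler=5, output=10
sorted: s=5 (shortest), l=10 (longest), p+q=17
s + l = 15 vs p + q = 17
s + l < p + q (Grashof) with shortest = coupler link → Grashof double-rocker

Grashof double-rocker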